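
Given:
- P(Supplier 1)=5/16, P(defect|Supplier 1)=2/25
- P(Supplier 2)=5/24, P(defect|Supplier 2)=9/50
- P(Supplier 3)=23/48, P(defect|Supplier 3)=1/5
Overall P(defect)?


P(B) = Σ P(B|Aᵢ)×P(Aᵢ)
  2/25×5/16 = 1/40
  9/50×5/24 = 3/80
  1/5×23/48 = 23/240
Sum = 19/120

P(defect) = 19/120 ≈ 15.83%


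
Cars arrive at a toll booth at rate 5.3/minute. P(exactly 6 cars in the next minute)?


Poisson(λ=5.3): P(X=6) = e^(-λ)×λ^k/k!
= e^(-5.3) × 5.3^6 / 6!
≈ 0.004991593907 × 22164.361129 / 720 ≈ 0.153660

P(X=6) ≈ 0.153660 ≈ 15.37%


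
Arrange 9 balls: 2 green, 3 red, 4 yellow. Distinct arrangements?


9!/(2!×3!×4!) = 1260

1260


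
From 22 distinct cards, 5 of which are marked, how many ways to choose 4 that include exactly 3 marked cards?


Choose 3 of the 5 marked cards and 1 of the other 17 cards:
C(5,3)×C(17,1) = 10×17 = 170

170


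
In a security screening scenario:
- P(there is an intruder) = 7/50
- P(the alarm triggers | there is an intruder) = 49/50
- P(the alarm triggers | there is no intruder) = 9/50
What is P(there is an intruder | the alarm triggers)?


Using Bayes' theorem:
P(A|B) = P(B|A)·P(A) / P(B)

P(the alarm triggers) = 49/50 × 7/50 + 9/50 × 43/50
= 343/2500 + 387/2500 = 73/250

P(there is an intruder|the alarm triggers) = (343/2500) / (73/250) = 343/730

P(there is an intruder|the alarm triggers) = 343/730 ≈ 46.99%


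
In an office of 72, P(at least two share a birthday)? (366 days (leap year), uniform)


P(all different) = Π(366-i)/366 for i=0..71
= 0.000559
P(match) = 1 - 0.000559 = 0.999441

P ≈ 0.9994 ≈ 99.94%


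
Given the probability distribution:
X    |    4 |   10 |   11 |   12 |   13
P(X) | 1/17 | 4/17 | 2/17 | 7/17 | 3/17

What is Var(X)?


E[X] = 189/17
E[X²] = 2173/17
Var(X) = E[X²] - (E[X])² = 2173/17 - 35721/289 = 1220/289

Var(X) = 1220/289 ≈ 4.2215


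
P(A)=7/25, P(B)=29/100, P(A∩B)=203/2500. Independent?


P(A)×P(B) = 203/2500
P(A∩B) = 203/2500
Equal ✓ → Independent

Yes, independent


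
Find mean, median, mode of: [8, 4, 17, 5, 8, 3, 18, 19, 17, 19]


Sorted: [3, 4, 5, 8, 8, 17, 17, 18, 19, 19]
Mean = 118/10 = 59/5
Median = 25/2
Freq: {8: 2, 4: 1, 17: 2, 5: 1, 3: 1, 18: 1, 19: 2}
Mode: [8, 17, 19]

Mean=59/5, Median=25/2, Mode=[8, 17, 19]


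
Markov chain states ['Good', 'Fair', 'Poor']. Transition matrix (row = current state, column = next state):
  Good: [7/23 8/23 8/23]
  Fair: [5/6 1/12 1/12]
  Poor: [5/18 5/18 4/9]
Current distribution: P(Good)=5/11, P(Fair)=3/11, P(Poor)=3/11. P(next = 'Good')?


P(next=Good) = Σᵢ P(now=i)×P(i→Good)
= 5/11×7/23 + 3/11×5/6 + 3/11×5/18
= 35/253 + 5/22 + 5/66 = 335/759

P = 335/759 ≈ 0.4414


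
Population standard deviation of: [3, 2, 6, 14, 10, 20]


Mean = 55/6
  (3-55/6)²=1369/36
  (2-55/6)²=1849/36
  (6-55/6)²=361/36
  (14-55/6)²=841/36
  (10-55/6)²=25/36
  (20-55/6)²=4225/36
Σ(x-μ)² = 1445/6
σ² = (1445/6)/6 = 1445/36

σ = √(1445/36) ≈ 6.3355


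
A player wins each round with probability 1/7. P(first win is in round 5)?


Geometric: P(X=5) = (1-p)^(k-1)×p = (6/7)^4×1/7 = 1296/16807

P(X=5) = 1296/16807 ≈ 7.71%


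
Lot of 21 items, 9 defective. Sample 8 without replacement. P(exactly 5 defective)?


Hypergeometric: C(9,5)×C(12,3)/C(21,8)
= 126×220/203490 = 44/323

P(X=5) = 44/323 ≈ 13.62%


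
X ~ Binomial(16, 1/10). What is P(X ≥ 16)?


P(X ≥ 16) = Σ P(X=i) for i=16..16
P(X=16) = 1/10000000000000000
Sum = 1/10000000000000000

P(X ≥ 16) = 1/10000000000000000 ≈ 0.00%


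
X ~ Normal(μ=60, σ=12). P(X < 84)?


z = (84-60)/12 = 2.0
P(Z < 2.0) = 0.9772

P(X < 84) ≈ 0.9772


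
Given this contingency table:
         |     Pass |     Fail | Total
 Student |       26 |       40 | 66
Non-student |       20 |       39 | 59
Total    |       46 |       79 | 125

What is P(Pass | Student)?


P(Pass | Student) = 26/(26+40) = 26/66 = 13/33

P(Pass|Student) = 13/33 ≈ 39.39%


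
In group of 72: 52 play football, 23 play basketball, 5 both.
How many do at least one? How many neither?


|A∪B| = 52+23-5 = 70
Neither = 72-70 = 2

At least one: 70; Neither: 2


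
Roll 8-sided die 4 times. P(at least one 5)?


P(no 5)^4 = (7/8)^4 = 2401/4096
P(≥1) = 1 - 2401/4096 = 1695/4096

P = 1695/4096 ≈ 41.38%


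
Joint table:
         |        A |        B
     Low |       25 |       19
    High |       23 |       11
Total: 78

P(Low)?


P(Low) = (25+19)/78 = 44/78 = 22/39

P(Low) = 22/39 ≈ 56.41%


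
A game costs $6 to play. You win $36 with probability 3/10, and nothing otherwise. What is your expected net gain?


E[gain] = (36-6)×3/10 + (-6)×7/10
= 9 - 21/5 = 24/5

Expected net gain = $24/5 ≈ $4.80


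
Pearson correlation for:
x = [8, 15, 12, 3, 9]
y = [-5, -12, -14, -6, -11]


n=5, Σx=47, Σy=-48, Σxy=-505, Σx²=523, Σy²=522
r = (5×(-505) - 47×(-48))/√((5×523 - 47²)(5×522 - (-48)²))
= -269/√(406×306) = -269/√124236 ≈ -269/352.4713 ≈ -0.7632

r ≈ -0.7632


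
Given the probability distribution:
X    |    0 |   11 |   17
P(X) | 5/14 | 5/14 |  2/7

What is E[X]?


E[X] = Σ x·P(X=x)
= (0)×(5/14) + (11)×(5/14) + (17)×(2/7)
= 123/14

E[X] = 123/14


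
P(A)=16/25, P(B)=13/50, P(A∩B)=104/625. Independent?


P(A)×P(B) = 104/625
P(A∩B) = 104/625
Equal ✓ → Independent

Yes, independent


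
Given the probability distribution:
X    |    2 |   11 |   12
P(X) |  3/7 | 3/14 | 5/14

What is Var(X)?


E[X] = 15/2
E[X²] = 1107/14
Var(X) = E[X²] - (E[X])² = 1107/14 - 225/4 = 639/28

Var(X) = 639/28 ≈ 22.8214


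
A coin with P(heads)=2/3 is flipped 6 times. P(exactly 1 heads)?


Binomial: P(X=1) = C(6,1)×p^1×(1-p)^5
= 6 × 2/3 × 1/243 = 4/243

P(X=1) = 4/243 ≈ 1.65%


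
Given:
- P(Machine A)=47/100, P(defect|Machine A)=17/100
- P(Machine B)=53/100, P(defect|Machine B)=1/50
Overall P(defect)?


P(B) = Σ P(B|Aᵢ)×P(Aᵢ)
  17/100×47/100 = 799/10000
  1/50×53/100 = 53/5000
Sum = 181/2000

P(defect) = 181/2000 ≈ 9.05%


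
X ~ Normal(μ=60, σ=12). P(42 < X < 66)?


z₁=(42-60)/12=-1.5, z₂=(66-60)/12=0.5
P = Φ(0.5) - Φ(-1.5) = 0.691462 - 0.066807 = 0.624655 ≈ 0.6247

P(42 < X < 66) ≈ 0.6247


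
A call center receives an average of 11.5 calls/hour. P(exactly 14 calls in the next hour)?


Poisson(λ=11.5): P(X=14) = e^(-λ)×λ^k/k!
= e^(-11.5) × 11.5^14 / 14!
≈ 1.01300936e-05 × 7.07570576449e+14 / 87178291200 ≈ 0.082220

P(X=14) ≈ 0.082220 ≈ 8.22%


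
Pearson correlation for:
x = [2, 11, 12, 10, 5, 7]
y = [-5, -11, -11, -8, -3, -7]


n=6, Σx=47, Σy=-45, Σxy=-407, Σx²=443, Σy²=389
r = (6×(-407) - 47×(-45))/√((6×443 - 47²)(6×389 - (-45)²))
= -327/√(449×309) = -327/√138741 ≈ -327/372.4795 ≈ -0.8779

r ≈ -0.8779


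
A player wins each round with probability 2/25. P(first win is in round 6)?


Geometric: P(X=6) = (1-p)^(k-1)×p = (23/25)^5×2/25 = 12872686/244140625

P(X=6) = 12872686/244140625 ≈ 5.27%


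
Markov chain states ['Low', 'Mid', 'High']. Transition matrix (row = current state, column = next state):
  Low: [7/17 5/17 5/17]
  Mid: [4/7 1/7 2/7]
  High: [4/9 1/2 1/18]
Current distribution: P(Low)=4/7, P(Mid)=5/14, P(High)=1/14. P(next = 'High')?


P(next=High) = Σᵢ P(now=i)×P(i→High)
= 4/7×5/17 + 5/14×2/7 + 1/14×1/18
= 20/119 + 5/49 + 1/252 = 8219/29988

P = 8219/29988 ≈ 0.2741


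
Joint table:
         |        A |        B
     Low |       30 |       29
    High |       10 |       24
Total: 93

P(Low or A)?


P(Low∨A) = P(Low) + P(A) - P(Low∧A)
= (59 + 40 - 30)/93 = 69/93 = 23/31

P = 23/31 ≈ 74.19%


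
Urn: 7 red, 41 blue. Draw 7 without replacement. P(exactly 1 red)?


Hypergeometric: C(7,1)×C(41,6)/C(48,7)
= 7×4496388/73629072 = 2622893/6135756

P(X=1) = 2622893/6135756 ≈ 42.75%


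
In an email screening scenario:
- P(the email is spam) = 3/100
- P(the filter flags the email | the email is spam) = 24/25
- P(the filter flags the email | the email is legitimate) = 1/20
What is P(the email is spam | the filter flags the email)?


Using Bayes' theorem:
P(A|B) = P(B|A)·P(A) / P(B)

P(the filter flags the email) = 24/25 × 3/100 + 1/20 × 97/100
= 18/625 + 97/2000 = 773/10000

P(the email is spam|the filter flags the email) = (18/625) / (773/10000) = 288/773

P(the email is spam|the filter flags the email) = 288/773 ≈ 37.26%


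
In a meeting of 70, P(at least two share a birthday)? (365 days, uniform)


P(all different) = Π(365-i)/365 for i=0..69
= 0.000840
P(match) = 1 - 0.000840 = 0.999160

P ≈ 0.9992 ≈ 99.92%


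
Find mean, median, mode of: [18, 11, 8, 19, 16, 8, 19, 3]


Sorted: [3, 8, 8, 11, 16, 18, 19, 19]
Mean = 102/8 = 51/4
Median = 27/2
Freq: {18: 1, 11: 1, 8: 2, 19: 2, 16: 1, 3: 1}
Mode: [8, 19]

Mean=51/4, Median=27/2, Mode=[8, 19]


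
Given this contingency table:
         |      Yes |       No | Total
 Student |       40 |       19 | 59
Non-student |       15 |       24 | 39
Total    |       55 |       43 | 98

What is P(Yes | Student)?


P(Yes | Student) = 40/(40+19) = 40/59

P(Yes|Student) = 40/59 ≈ 67.80%


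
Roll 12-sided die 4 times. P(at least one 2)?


P(no 2)^4 = (11/12)^4 = 14641/20736
P(≥1) = 1 - 14641/20736 = 6095/20736

P = 6095/20736 ≈ 29.39%


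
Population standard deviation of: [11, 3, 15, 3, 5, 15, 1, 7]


Mean = 60/8 = 15/2
  (11-15/2)²=49/4
  (3-15/2)²=81/4
  (15-15/2)²=225/4
  (3-15/2)²=81/4
  (5-15/2)²=25/4
  (15-15/2)²=225/4
  (1-15/2)²=169/4
  (7-15/2)²=1/4
Σ(x-μ)² = 214
σ² = 214/8 = 107/4

σ = √(107/4) ≈ 5.1720


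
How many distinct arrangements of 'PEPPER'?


Letters: 6, freq: {'P': 3, 'E': 2, 'R': 1}
6!/(3!×2!×1!) = 720/12 = 60

60


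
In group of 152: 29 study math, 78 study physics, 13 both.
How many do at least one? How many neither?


|A∪B| = 29+78-13 = 94
Neither = 152-94 = 58

At least one: 94; Neither: 58


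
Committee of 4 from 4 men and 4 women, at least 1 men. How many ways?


Count by #men:
  1M,3W: C(4,1)×C(4,3)=16
  2M,2W: C(4,2)×C(4,2)=36
  3M,1W: C(4,3)×C(4,1)=16
  4M,0W: C(4,4)×C(4,0)=1
Total = 69

69


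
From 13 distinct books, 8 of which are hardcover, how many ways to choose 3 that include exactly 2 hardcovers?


Choose 2 of the 8 hardcovers and 1 of the other 5 books:
C(8,2)×C(5,1) = 28×5 = 140

140


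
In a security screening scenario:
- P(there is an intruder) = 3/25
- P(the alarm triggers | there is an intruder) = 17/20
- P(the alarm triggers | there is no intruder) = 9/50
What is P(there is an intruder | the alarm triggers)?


Using Bayes' theorem:
P(A|B) = P(B|A)·P(A) / P(B)

P(the alarm triggers) = 17/20 × 3/25 + 9/50 × 22/25
= 51/500 + 99/625 = 651/2500

P(there is an intruder|the alarm triggers) = (51/500) / (651/2500) = 85/217

P(there is an intruder|the alarm triggers) = 85/217 ≈ 39.17%


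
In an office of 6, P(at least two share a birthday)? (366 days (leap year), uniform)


P(all different) = Π(366-i)/366 for i=0..5
= 0.959646
P(match) = 1 - 0.959646 = 0.040354

P ≈ 0.0404 ≈ 4.04%


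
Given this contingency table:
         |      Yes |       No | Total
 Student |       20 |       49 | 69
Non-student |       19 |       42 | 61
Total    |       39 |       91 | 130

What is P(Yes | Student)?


P(Yes | Student) = 20/(20+49) = 20/69

P(Yes|Student) = 20/69 ≈ 28.99%


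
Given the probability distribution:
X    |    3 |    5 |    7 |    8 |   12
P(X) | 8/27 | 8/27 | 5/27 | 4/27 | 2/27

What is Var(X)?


E[X] = 155/27
E[X²] = 1061/27
Var(X) = E[X²] - (E[X])² = 1061/27 - 24025/729 = 4622/729

Var(X) = 4622/729 ≈ 6.3402


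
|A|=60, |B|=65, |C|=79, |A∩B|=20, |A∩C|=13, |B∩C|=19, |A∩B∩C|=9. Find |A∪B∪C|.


|A∪B∪C| = 60+65+79-20-13-19+9 = 161

|A∪B∪C| = 161


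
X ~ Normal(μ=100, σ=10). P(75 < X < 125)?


z₁=(75-100)/10=-2.5, z₂=(125-100)/10=2.5
P = Φ(2.5) - Φ(-2.5) = 0.993790 - 0.006210 = 0.987580 ≈ 0.9876

P(75 < X < 125) ≈ 0.9876


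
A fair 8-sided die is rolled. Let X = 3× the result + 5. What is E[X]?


E[die] = (1+8)/2 = 9/2
E[X] = 3×9/2 + 5 = 37/2

E[X] = 37/2


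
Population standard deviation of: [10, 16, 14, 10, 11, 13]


Mean = 74/6 = 37/3
  (10-37/3)²=49/9
  (16-37/3)²=121/9
  (14-37/3)²=25/9
  (10-37/3)²=49/9
  (11-37/3)²=16/9
  (13-37/3)²=4/9
Σ(x-μ)² = 88/3
σ² = (88/3)/6 = 44/9

σ = √(44/9) ≈ 2.2111


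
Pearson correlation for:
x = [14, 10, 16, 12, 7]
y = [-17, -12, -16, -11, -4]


n=5, Σx=59, Σy=-60, Σxy=-774, Σx²=745, Σy²=826
r = (5×(-774) - 59×(-60))/√((5×745 - 59²)(5×826 - (-60)²))
= -330/√(244×530) = -330/√129320 ≈ -330/359.6109 ≈ -0.9177

r ≈ -0.9177


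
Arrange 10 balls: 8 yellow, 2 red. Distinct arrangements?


10!/(8!×2!) = 45

45


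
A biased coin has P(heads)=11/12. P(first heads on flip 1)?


Geometric: P(X=1) = (1-p)^(k-1)×p = (1/12)^0×11/12 = 11/12

P(X=1) = 11/12 ≈ 91.67%


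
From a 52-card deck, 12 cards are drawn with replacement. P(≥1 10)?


P(not a 10) = 48/52 = 12/13
P(none in 12 draws) = (12/13)^12 = 8916100448256/23298085122481
P(≥1 10) = 1 - 8916100448256/23298085122481 = 14381984674225/23298085122481

P = 14381984674225/23298085122481 ≈ 61.73%


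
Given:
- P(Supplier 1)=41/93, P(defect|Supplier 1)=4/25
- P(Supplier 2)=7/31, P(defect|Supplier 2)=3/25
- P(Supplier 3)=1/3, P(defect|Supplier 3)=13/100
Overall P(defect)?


P(B) = Σ P(B|Aᵢ)×P(Aᵢ)
  4/25×41/93 = 164/2325
  3/25×7/31 = 21/775
  13/100×1/3 = 13/300
Sum = 437/3100

P(defect) = 437/3100 ≈ 14.10%


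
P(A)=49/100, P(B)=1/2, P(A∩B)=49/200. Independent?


P(A)×P(B) = 49/200
P(A∩B) = 49/200
Equal ✓ → Independent

Yes, independent


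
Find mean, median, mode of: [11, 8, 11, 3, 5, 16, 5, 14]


Sorted: [3, 5, 5, 8, 11, 11, 14, 16]
Mean = 73/8
Median = 19/2
Freq: {11: 2, 8: 1, 3: 1, 5: 2, 16: 1, 14: 1}
Mode: [5, 11]

Mean=73/8, Median=19/2, Mode=[5, 11]


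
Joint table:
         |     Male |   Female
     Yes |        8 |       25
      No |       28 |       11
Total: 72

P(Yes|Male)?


P(Yes|Male) = 8/(8+28) = 8/36 = 2/9

P = 2/9 ≈ 22.22%


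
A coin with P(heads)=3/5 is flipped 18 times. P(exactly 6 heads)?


Binomial: P(X=6) = C(18,6)×p^6×(1-p)^12
= 18564 × 729/15625 × 4096/244140625 = 55431806976/3814697265625

P(X=6) = 55431806976/3814697265625 ≈ 1.45%


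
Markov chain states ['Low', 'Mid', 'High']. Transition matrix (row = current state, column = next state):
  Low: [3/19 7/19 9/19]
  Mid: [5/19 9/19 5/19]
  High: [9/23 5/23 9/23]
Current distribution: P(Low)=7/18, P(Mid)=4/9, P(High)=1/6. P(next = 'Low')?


P(next=Low) = Σᵢ P(now=i)×P(i→Low)
= 7/18×3/19 + 4/9×5/19 + 1/6×9/23
= 7/114 + 20/171 + 3/46 = 958/3933

P = 958/3933 ≈ 0.2436


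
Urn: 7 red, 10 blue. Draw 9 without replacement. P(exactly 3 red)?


Hypergeometric: C(7,3)×C(10,6)/C(17,9)
= 35×210/24310 = 735/2431

P(X=3) = 735/2431 ≈ 30.23%


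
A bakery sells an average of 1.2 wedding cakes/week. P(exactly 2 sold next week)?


Poisson(λ=1.2): P(X=2) = e^(-λ)×λ^k/k!
= e^(-1.2) × 1.2^2 / 2!
≈ 0.3011942119 × 1.44 / 2 ≈ 0.216860

P(X=2) ≈ 0.216860 ≈ 21.69%


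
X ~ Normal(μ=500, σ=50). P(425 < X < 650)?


z₁=(425-500)/50=-1.5, z₂=(650-500)/50=3.0
P = Φ(3.0) - Φ(-1.5) = 0.998650 - 0.066807 = 0.931843 ≈ 0.9318

P(425 < X < 650) ≈ 0.9318


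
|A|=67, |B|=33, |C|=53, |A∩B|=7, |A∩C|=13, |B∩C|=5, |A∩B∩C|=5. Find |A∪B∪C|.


|A∪B∪C| = 67+33+53-7-13-5+5 = 133

|A∪B∪C| = 133


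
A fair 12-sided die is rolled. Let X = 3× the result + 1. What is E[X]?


E[die] = (1+12)/2 = 13/2
E[X] = 3×13/2 + 1 = 41/2

E[X] = 41/2


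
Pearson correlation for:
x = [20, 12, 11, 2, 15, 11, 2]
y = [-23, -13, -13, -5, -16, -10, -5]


n=7, Σx=73, Σy=-85, Σxy=-1129, Σx²=1019, Σy²=1273
r = (7×(-1129) - 73×(-85))/√((7×1019 - 73²)(7×1273 - (-85)²))
= -1698/√(1804×1686) = -1698/√3041544 ≈ -1698/1744.0023 ≈ -0.9736

r ≈ -0.9736


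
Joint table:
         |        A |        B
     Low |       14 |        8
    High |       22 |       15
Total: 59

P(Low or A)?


P(Low∨A) = P(Low) + P(A) - P(Low∧A)
= (22 + 36 - 14)/59 = 44/59

P = 44/59 ≈ 74.58%


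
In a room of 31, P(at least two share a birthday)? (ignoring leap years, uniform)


P(all different) = Π(365-i)/365 for i=0..30
= 0.269545
P(match) = 1 - 0.269545 = 0.730455

P ≈ 0.7305 ≈ 73.05%


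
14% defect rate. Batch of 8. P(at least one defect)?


P(all good) = (43/50)^8 = 11688200277601/39062500000000
P(≥1 defect) = 27374299722399/39062500000000

P = 27374299722399/39062500000000 ≈ 70.08%


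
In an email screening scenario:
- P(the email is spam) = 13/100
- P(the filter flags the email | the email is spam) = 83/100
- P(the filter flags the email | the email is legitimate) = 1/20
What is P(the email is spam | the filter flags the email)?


Using Bayes' theorem:
P(A|B) = P(B|A)·P(A) / P(B)

P(the filter flags the email) = 83/100 × 13/100 + 1/20 × 87/100
= 1079/10000 + 87/2000 = 757/5000

P(the email is spam|the filter flags the email) = (1079/10000) / (757/5000) = 1079/1514

P(the email is spam|the filter flags the email) = 1079/1514 ≈ 71.27%


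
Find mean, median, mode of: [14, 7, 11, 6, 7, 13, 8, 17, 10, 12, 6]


Sorted: [6, 6, 7, 7, 8, 10, 11, 12, 13, 14, 17]
Mean = 111/11
Median = 10
Freq: {14: 1, 7: 2, 11: 1, 6: 2, 13: 1, 8: 1, 17: 1, 10: 1, 12: 1}
Mode: [6, 7]

Mean=111/11, Median=10, Mode=[6, 7]


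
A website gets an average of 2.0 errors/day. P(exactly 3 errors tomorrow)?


Poisson(λ=2.0): P(X=3) = e^(-λ)×λ^k/k!
= e^(-2.0) × 2.0^3 / 3!
≈ 0.1353352832 × 8 / 6 ≈ 0.180447

P(X=3) ≈ 0.180447 ≈ 18.04%


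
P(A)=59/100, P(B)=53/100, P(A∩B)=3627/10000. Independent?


P(A)×P(B) = 3127/10000
P(A∩B) = 3627/10000
Not equal → NOT independent

No, not independent


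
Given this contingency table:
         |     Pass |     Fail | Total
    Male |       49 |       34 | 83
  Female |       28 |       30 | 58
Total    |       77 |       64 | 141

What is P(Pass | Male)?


P(Pass | Male) = 49/(49+34) = 49/83

P(Pass|Male) = 49/83 ≈ 59.04%


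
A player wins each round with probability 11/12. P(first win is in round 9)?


Geometric: P(X=9) = (1-p)^(k-1)×p = (1/12)^8×11/12 = 11/5159780352

P(X=9) = 11/5159780352 ≈ 0.00%


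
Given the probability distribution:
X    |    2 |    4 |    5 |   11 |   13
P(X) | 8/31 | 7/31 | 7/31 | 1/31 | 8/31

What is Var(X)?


E[X] = 194/31
E[X²] = 1792/31
Var(X) = E[X²] - (E[X])² = 1792/31 - 37636/961 = 17916/961

Var(X) = 17916/961 ≈ 18.6431


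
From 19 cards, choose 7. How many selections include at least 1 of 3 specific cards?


Complement: C(19,7) - C(16,7) = 50388 - 11440 = 38948

38948


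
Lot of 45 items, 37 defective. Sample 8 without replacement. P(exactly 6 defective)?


Hypergeometric: C(37,6)×C(8,2)/C(45,8)
= 2324784×28/215553195 = 1972544/6531915

P(X=6) = 1972544/6531915 ≈ 30.20%


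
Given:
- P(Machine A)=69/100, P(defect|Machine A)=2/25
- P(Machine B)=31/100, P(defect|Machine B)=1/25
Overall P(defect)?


P(B) = Σ P(B|Aᵢ)×P(Aᵢ)
  2/25×69/100 = 69/1250
  1/25×31/100 = 31/2500
Sum = 169/2500

P(defect) = 169/2500 ≈ 6.76%


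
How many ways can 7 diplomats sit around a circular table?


Circular arrangements of 7 distinct objects: fix one position to break rotational symmetry.
(n-1)! = 6! = 720

720


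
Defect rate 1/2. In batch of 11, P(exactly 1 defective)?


Binomial: P(X=1) = C(11,1)×p^1×(1-p)^10
= 11 × 1/2 × 1/1024 = 11/2048

P(X=1) = 11/2048 ≈ 0.54%


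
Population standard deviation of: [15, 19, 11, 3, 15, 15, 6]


Mean = 84/7 = 12
  (15-12)²=9
  (19-12)²=49
  (11-12)²=1
  (3-12)²=81
  (15-12)²=9
  (15-12)²=9
  (6-12)²=36
Σ(x-μ)² = 194
σ² = 194/7

σ = √(194/7) ≈ 5.2644


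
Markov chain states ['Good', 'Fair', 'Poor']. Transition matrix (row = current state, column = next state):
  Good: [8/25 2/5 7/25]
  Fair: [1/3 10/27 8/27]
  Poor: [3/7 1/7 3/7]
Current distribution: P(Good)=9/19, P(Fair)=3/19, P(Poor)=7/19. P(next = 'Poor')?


P(next=Poor) = Σᵢ P(now=i)×P(i→Poor)
= 9/19×7/25 + 3/19×8/27 + 7/19×3/7
= 63/475 + 8/171 + 3/19 = 1442/4275

P = 1442/4275 ≈ 0.3373


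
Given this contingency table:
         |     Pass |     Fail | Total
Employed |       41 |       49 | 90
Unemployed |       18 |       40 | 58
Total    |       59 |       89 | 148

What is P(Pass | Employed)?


P(Pass | Employed) = 41/(41+49) = 41/90

P(Pass|Employed) = 41/90 ≈ 45.56%


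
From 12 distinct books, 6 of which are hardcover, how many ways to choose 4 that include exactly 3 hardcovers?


Choose 3 of the 6 hardcovers and 1 of the other 6 books:
C(6,3)×C(6,1) = 20×6 = 120

120


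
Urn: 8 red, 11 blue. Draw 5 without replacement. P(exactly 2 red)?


Hypergeometric: C(8,2)×C(11,3)/C(19,5)
= 28×165/11628 = 385/969

P(X=2) = 385/969 ≈ 39.73%


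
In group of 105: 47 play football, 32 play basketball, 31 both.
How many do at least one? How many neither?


|A∪B| = 47+32-31 = 48
Neither = 105-48 = 57

At least one: 48; Neither: 57


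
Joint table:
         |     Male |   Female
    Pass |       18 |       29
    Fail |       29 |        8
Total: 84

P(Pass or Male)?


P(Pass∨Male) = P(Pass) + P(Male) - P(Pass∧Male)
= (47 + 47 - 18)/84 = 76/84 = 19/21

P = 19/21 ≈ 90.48%


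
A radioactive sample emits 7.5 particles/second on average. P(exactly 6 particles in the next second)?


Poisson(λ=7.5): P(X=6) = e^(-λ)×λ^k/k!
= e^(-7.5) × 7.5^6 / 6!
≈ 0.0005530843701 × 177978.515625 / 720 ≈ 0.136718

P(X=6) ≈ 0.136718 ≈ 13.67%


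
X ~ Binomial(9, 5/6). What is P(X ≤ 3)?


P(X ≤ 3) = Σ P(X=i) for i=0..3
P(X=0) = 1/10077696
P(X=1) = 5/1119744
P(X=2) = 25/279936
P(X=3) = 875/839808
Sum = 5723/5038848

P(X ≤ 3) = 5723/5038848 ≈ 0.11%


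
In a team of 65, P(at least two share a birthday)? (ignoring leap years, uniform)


P(all different) = Π(365-i)/365 for i=0..64
= 0.002317
P(match) = 1 - 0.002317 = 0.997683

P ≈ 0.9977 ≈ 99.77%


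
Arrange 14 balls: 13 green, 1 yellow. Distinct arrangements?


14!/(13!×1!) = 14

14


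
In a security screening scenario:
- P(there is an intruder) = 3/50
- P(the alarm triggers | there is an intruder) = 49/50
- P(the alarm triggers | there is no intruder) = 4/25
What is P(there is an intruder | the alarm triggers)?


Using Bayes' theorem:
P(A|B) = P(B|A)·P(A) / P(B)

P(the alarm triggers) = 49/50 × 3/50 + 4/25 × 47/50
= 147/2500 + 94/625 = 523/2500

P(there is an intruder|the alarm triggers) = (147/2500) / (523/2500) = 147/523

P(there is an intruder|the alarm triggers) = 147/523 ≈ 28.11%


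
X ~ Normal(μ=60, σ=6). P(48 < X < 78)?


z₁=(48-60)/6=-2.0, z₂=(78-60)/6=3.0
P = Φ(3.0) - Φ(-2.0) = 0.998650 - 0.022750 = 0.975900 ≈ 0.9759

P(48 < X < 78) ≈ 0.9759


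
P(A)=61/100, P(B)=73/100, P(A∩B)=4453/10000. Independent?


P(A)×P(B) = 4453/10000
P(A∩B) = 4453/10000
Equal ✓ → Independent

Yes, independent


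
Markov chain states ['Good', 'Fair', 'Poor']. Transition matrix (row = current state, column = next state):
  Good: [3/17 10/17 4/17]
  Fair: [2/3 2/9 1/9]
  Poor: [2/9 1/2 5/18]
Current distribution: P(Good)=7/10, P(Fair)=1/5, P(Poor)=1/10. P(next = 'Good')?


P(next=Good) = Σᵢ P(now=i)×P(i→Good)
= 7/10×3/17 + 1/5×2/3 + 1/10×2/9
= 21/170 + 2/15 + 1/45 = 427/1530

P = 427/1530 ≈ 0.2791


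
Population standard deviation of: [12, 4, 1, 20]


Mean = 37/4
  (12-37/4)²=121/16
  (4-37/4)²=441/16
  (1-37/4)²=1089/16
  (20-37/4)²=1849/16
Σ(x-μ)² = 875/4
σ² = (875/4)/4 = 875/16

σ = √(875/16) ≈ 7.3951


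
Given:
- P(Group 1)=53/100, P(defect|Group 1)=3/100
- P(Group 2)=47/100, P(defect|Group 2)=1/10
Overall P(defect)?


P(B) = Σ P(B|Aᵢ)×P(Aᵢ)
  3/100×53/100 = 159/10000
  1/10×47/100 = 47/1000
Sum = 629/10000

P(defect) = 629/10000 ≈ 6.29%


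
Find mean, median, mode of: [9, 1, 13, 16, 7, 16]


Sorted: [1, 7, 9, 13, 16, 16]
Mean = 62/6 = 31/3
Median = 11
Freq: {9: 1, 1: 1, 13: 1, 16: 2, 7: 1}
Mode: [16]

Mean=31/3, Median=11, Mode=16


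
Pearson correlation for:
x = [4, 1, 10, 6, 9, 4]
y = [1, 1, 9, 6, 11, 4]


n=6, Σx=34, Σy=32, Σxy=246, Σx²=250, Σy²=256
r = (6×246 - 34×32)/√((6×250 - 34²)(6×256 - 32²))
= 388/√(344×512) = 388/√176128 ≈ 388/419.6761 ≈ 0.9245

r ≈ 0.9245


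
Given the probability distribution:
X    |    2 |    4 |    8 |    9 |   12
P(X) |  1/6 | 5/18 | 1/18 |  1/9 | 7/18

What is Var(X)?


E[X] = 68/9
E[X²] = 221/3
Var(X) = E[X²] - (E[X])² = 221/3 - 4624/81 = 1343/81

Var(X) = 1343/81 ≈ 16.5802


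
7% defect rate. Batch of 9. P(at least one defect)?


P(all good) = (93/100)^9 = 520411082988487293/1000000000000000000
P(≥1 defect) = 479588917011512707/1000000000000000000

P = 479588917011512707/1000000000000000000 ≈ 47.96%


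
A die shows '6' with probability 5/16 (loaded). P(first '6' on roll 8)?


Geometric: P(X=8) = (1-p)^(k-1)×p = (11/16)^7×5/16 = 97435855/4294967296

P(X=8) = 97435855/4294967296 ≈ 2.27%


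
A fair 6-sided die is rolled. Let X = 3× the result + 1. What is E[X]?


E[die] = (1+6)/2 = 7/2
E[X] = 3×7/2 + 1 = 23/2

E[X] = 23/2


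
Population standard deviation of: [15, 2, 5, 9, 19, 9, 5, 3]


Mean = 67/8
  (15-67/8)²=2809/64
  (2-67/8)²=2601/64
  (5-67/8)²=729/64
  (9-67/8)²=25/64
  (19-67/8)²=7225/64
  (9-67/8)²=25/64
  (5-67/8)²=729/64
  (3-67/8)²=1849/64
Σ(x-μ)² = 1999/8
σ² = (1999/8)/8 = 1999/64

σ = √(1999/64) ≈ 5.5888


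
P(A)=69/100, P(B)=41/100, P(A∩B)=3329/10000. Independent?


P(A)×P(B) = 2829/10000
P(A∩B) = 3329/10000
Not equal → NOT independent

No, not independent


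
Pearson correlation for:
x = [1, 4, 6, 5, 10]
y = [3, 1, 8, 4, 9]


n=5, Σx=26, Σy=25, Σxy=165, Σx²=178, Σy²=171
r = (5×165 - 26×25)/√((5×178 - 26²)(5×171 - 25²))
= 175/√(214×230) = 175/√49220 ≈ 175/221.8558 ≈ 0.7888

r ≈ 0.7888


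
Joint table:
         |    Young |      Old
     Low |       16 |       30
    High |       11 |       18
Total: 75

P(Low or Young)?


P(Low∨Young) = P(Low) + P(Young) - P(Low∧Young)
= (46 + 27 - 16)/75 = 57/75 = 19/25

P = 19/25 ≈ 76.00%


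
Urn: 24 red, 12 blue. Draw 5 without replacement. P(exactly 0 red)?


Hypergeometric: C(24,0)×C(12,5)/C(36,5)
= 1×792/376992 = 1/476

P(X=0) = 1/476 ≈ 0.21%


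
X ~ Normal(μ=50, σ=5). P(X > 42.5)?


z = (42.5-50)/5 = -1.5
P(X > 42.5) = 1 - P(Z ≤ -1.5) = 1 - 0.0668 = 0.9332

P(X > 42.5) ≈ 0.9332


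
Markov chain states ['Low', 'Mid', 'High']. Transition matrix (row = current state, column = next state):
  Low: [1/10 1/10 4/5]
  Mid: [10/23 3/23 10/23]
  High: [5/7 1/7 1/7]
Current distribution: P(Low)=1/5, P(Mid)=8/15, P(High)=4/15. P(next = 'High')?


P(next=High) = Σᵢ P(now=i)×P(i→High)
= 1/5×4/5 + 8/15×10/23 + 4/15×1/7
= 4/25 + 16/69 + 4/105 = 5192/12075

P = 5192/12075 ≈ 0.4300


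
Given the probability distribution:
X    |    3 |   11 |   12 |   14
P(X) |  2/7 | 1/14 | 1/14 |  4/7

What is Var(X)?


E[X] = 21/2
E[X²] = 267/2
Var(X) = E[X²] - (E[X])² = 267/2 - 441/4 = 93/4

Var(X) = 93/4 ≈ 23.2500


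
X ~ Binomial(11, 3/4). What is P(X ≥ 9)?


P(X ≥ 9) = Σ P(X=i) for i=9..11
P(X=9) = 1082565/4194304
P(X=10) = 649539/4194304
P(X=11) = 177147/4194304
Sum = 1909251/4194304

P(X ≥ 9) = 1909251/4194304 ≈ 45.52%


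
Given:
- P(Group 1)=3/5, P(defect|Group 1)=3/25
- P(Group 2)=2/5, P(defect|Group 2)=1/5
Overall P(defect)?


P(B) = Σ P(B|Aᵢ)×P(Aᵢ)
  3/25×3/5 = 9/125
  1/5×2/5 = 2/25
Sum = 19/125

P(defect) = 19/125 ≈ 15.20%


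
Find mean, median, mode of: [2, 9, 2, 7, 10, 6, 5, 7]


Sorted: [2, 2, 5, 6, 7, 7, 9, 10]
Mean = 48/8 = 6
Median = 13/2
Freq: {2: 2, 9: 1, 7: 2, 10: 1, 6: 1, 5: 1}
Mode: [2, 7]

Mean=6, Median=13/2, Mode=[2, 7]


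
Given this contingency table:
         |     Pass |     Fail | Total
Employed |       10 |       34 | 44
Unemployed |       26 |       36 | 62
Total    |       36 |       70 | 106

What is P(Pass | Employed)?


P(Pass | Employed) = 10/(10+34) = 10/44 = 5/22

P(Pass|Employed) = 5/22 ≈ 22.73%


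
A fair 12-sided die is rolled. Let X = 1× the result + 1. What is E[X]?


E[die] = (1+12)/2 = 13/2
E[X] = 1×13/2 + 1 = 15/2

E[X] = 15/2


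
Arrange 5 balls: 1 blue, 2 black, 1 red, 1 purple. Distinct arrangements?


5!/(1!×2!×1!×1!) = 60

60


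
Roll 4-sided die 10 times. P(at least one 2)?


P(no 2)^10 = (3/4)^10 = 59049/1048576
P(≥1) = 1 - 59049/1048576 = 989527/1048576

P = 989527/1048576 ≈ 94.37%


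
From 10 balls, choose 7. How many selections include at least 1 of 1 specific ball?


Complement: C(10,7) - C(9,7) = 120 - 36 = 84

84


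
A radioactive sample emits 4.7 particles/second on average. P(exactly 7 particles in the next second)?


Poisson(λ=4.7): P(X=7) = e^(-λ)×λ^k/k!
= e^(-4.7) × 4.7^7 / 7!
≈ 0.009095277102 × 50662.3120463 / 5040 ≈ 0.091426

P(X=7) ≈ 0.091426 ≈ 9.14%


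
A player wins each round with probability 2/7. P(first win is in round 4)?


Geometric: P(X=4) = (1-p)^(k-1)×p = (5/7)^3×2/7 = 250/2401

P(X=4) = 250/2401 ≈ 10.41%


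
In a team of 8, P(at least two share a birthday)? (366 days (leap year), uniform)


P(all different) = Π(366-i)/366 for i=0..7
= 0.925861
P(match) = 1 - 0.925861 = 0.074139

P ≈ 0.0741 ≈ 7.41%


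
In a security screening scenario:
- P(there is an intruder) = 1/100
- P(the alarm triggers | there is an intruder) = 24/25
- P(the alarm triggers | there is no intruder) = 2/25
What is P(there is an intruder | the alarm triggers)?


Using Bayes' theorem:
P(A|B) = P(B|A)·P(A) / P(B)

P(the alarm triggers) = 24/25 × 1/100 + 2/25 × 99/100
= 6/625 + 99/1250 = 111/1250

P(there is an intruder|the alarm triggers) = (6/625) / (111/1250) = 4/37

P(there is an intruder|the alarm triggers) = 4/37 ≈ 10.81%


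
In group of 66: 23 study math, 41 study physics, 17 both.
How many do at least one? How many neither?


|A∪B| = 23+41-17 = 47
Neither = 66-47 = 19

At least one: 47; Neither: 19


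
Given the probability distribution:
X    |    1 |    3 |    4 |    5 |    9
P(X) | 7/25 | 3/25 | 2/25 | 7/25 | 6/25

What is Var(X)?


E[X] = 113/25
E[X²] = 727/25
Var(X) = E[X²] - (E[X])² = 727/25 - 12769/625 = 5406/625

Var(X) = 5406/625 ≈ 8.6496


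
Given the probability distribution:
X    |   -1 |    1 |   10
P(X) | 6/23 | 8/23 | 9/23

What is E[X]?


E[X] = Σ x·P(X=x)
= (-1)×(6/23) + (1)×(8/23) + (10)×(9/23)
= 4

E[X] = 4


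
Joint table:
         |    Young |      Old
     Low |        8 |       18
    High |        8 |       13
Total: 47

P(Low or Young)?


P(Low∨Young) = P(Low) + P(Young) - P(Low∧Young)
= (26 + 16 - 8)/47 = 34/47

P = 34/47 ≈ 72.34%


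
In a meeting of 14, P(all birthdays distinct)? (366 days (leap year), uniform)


P(all different) = Π(366-i)/366 for i=0..13
= (366/366)×(365/366)×...×(353/366)
= 0.777440

P ≈ 0.7774 ≈ 77.74%


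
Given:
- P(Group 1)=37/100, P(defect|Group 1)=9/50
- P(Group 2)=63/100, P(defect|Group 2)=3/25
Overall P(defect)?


P(B) = Σ P(B|Aᵢ)×P(Aᵢ)
  9/50×37/100 = 333/5000
  3/25×63/100 = 189/2500
Sum = 711/5000

P(defect) = 711/5000 ≈ 14.22%


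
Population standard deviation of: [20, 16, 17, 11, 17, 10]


Mean = 91/6
  (20-91/6)²=841/36
  (16-91/6)²=25/36
  (17-91/6)²=121/36
  (11-91/6)²=625/36
  (17-91/6)²=121/36
  (10-91/6)²=961/36
Σ(x-μ)² = 449/6
σ² = (449/6)/6 = 449/36

σ = √(449/36) ≈ 3.5316


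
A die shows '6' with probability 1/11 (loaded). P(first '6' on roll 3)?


Geometric: P(X=3) = (1-p)^(k-1)×p = (10/11)^2×1/11 = 100/1331

P(X=3) = 100/1331 ≈ 7.51%


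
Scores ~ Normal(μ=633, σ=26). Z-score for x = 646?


z = (x - μ)/σ = (646 - 633)/26 = 0.5

z = 0.5


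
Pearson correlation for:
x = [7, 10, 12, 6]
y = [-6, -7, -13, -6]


n=4, Σx=35, Σy=-32, Σxy=-304, Σx²=329, Σy²=290
r = (4×(-304) - 35×(-32))/√((4×329 - 35²)(4×290 - (-32)²))
= -96/√(91×136) = -96/√12376 ≈ -96/111.2475 ≈ -0.8629

r ≈ -0.8629


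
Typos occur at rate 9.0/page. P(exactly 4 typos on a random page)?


Poisson(λ=9.0): P(X=4) = e^(-λ)×λ^k/k!
= e^(-9.0) × 9.0^4 / 4!
≈ 0.0001234098041 × 6561 / 24 ≈ 0.033737

P(X=4) ≈ 0.033737 ≈ 3.37%


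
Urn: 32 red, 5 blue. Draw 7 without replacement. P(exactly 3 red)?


Hypergeometric: C(32,3)×C(5,4)/C(37,7)
= 4960×5/10295472 = 50/20757

P(X=3) = 50/20757 ≈ 0.24%


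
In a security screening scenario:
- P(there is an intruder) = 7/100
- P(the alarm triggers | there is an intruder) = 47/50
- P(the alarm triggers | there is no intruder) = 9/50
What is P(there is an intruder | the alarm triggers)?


Using Bayes' theorem:
P(A|B) = P(B|A)·P(A) / P(B)

P(the alarm triggers) = 47/50 × 7/100 + 9/50 × 93/100
= 329/5000 + 837/5000 = 583/2500

P(there is an intruder|the alarm triggers) = (329/5000) / (583/2500) = 329/1166

P(there is an intruder|the alarm triggers) = 329/1166 ≈ 28.22%


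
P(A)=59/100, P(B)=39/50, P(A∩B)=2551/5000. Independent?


P(A)×P(B) = 2301/5000
P(A∩B) = 2551/5000
Not equal → NOT independent

No, not independent


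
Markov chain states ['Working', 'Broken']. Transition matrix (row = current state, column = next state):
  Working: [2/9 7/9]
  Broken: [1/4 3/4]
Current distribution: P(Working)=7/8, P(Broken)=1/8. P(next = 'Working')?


P(next=Working) = Σᵢ P(now=i)×P(i→Working)
= 7/8×2/9 + 1/8×1/4
= 7/36 + 1/32 = 65/288

P = 65/288 ≈ 0.2257


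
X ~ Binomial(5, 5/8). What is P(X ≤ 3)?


P(X ≤ 3) = Σ P(X=i) for i=0..3
P(X=0) = 243/32768
P(X=1) = 2025/32768
P(X=2) = 3375/16384
P(X=3) = 5625/16384
Sum = 5067/8192

P(X ≤ 3) = 5067/8192 ≈ 61.85%


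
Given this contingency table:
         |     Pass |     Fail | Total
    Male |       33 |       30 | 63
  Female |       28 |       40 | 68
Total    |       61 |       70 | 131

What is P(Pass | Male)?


P(Pass | Male) = 33/(33+30) = 33/63 = 11/21

P(Pass|Male) = 11/21 ≈ 52.38%


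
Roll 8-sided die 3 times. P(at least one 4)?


P(no 4)^3 = (7/8)^3 = 343/512
P(≥1) = 1 - 343/512 = 169/512

P = 169/512 ≈ 33.01%


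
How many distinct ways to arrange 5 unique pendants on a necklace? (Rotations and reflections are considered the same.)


Free circular arrangements: rotations and reflections both identified.
(n-1)!/2 = 4!/2 = 24/2 = 12

12


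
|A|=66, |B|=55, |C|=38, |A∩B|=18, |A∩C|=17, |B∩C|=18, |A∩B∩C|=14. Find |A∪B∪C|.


|A∪B∪C| = 66+55+38-18-17-18+14 = 120

|A∪B∪C| = 120


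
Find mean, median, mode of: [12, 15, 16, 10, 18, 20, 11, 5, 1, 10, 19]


Sorted: [1, 5, 10, 10, 11, 12, 15, 16, 18, 19, 20]
Mean = 137/11
Median = 12
Freq: {12: 1, 15: 1, 16: 1, 10: 2, 18: 1, 20: 1, 11: 1, 5: 1, 1: 1, 19: 1}
Mode: [10]

Mean=137/11, Median=12, Mode=10


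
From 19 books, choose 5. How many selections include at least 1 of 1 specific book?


Complement: C(19,5) - C(18,5) = 11628 - 8568 = 3060

3060


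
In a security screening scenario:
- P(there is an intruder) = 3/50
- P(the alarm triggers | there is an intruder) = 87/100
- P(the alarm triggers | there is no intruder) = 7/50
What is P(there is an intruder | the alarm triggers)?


Using Bayes' theorem:
P(A|B) = P(B|A)·P(A) / P(B)

P(the alarm triggers) = 87/100 × 3/50 + 7/50 × 47/50
= 261/5000 + 329/2500 = 919/5000

P(there is an intruder|the alarm triggers) = (261/5000) / (919/5000) = 261/919

P(there is an intruder|the alarm triggers) = 261/919 ≈ 28.40%


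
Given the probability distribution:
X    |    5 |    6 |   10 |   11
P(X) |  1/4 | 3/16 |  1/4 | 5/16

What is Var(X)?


E[X] = 133/16
E[X²] = 1213/16
Var(X) = E[X²] - (E[X])² = 1213/16 - 17689/256 = 1719/256

Var(X) = 1719/256 ≈ 6.7148


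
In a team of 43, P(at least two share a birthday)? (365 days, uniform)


P(all different) = Π(365-i)/365 for i=0..42
= 0.076077
P(match) = 1 - 0.076077 = 0.923923

P ≈ 0.9239 ≈ 92.39%


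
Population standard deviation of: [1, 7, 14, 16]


Mean = 38/4 = 19/2
  (1-19/2)²=289/4
  (7-19/2)²=25/4
  (14-19/2)²=81/4
  (16-19/2)²=169/4
Σ(x-μ)² = 141
σ² = 141/4

σ = √(141/4) ≈ 5.9372


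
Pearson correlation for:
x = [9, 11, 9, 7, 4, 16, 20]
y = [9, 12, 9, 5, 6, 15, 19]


n=7, Σx=76, Σy=75, Σxy=973, Σx²=1004, Σy²=953
r = (7×973 - 76×75)/√((7×1004 - 76²)(7×953 - 75²))
= 1111/√(1252×1046) = 1111/√1309592 ≈ 1111/1144.3741 ≈ 0.9708

r ≈ 0.9708


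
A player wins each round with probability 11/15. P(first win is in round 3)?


Geometric: P(X=3) = (1-p)^(k-1)×p = (4/15)^2×11/15 = 176/3375

P(X=3) = 176/3375 ≈ 5.21%


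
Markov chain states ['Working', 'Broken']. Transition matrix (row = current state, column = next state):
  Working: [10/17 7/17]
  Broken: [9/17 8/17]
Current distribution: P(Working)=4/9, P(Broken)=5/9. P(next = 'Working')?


P(next=Working) = Σᵢ P(now=i)×P(i→Working)
= 4/9×10/17 + 5/9×9/17
= 40/153 + 5/17 = 5/9

P = 5/9 ≈ 0.5556


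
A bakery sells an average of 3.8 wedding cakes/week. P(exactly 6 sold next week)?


Poisson(λ=3.8): P(X=6) = e^(-λ)×λ^k/k!
= e^(-3.8) × 3.8^6 / 6!
≈ 0.02237077186 × 3010.936384 / 720 ≈ 0.093551

P(X=6) ≈ 0.093551 ≈ 9.36%


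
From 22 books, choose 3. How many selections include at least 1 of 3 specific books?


Complement: C(22,3) - C(19,3) = 1540 - 969 = 571

571


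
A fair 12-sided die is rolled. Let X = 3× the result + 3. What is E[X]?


E[die] = (1+12)/2 = 13/2
E[X] = 3×13/2 + 3 = 45/2

E[X] = 45/2


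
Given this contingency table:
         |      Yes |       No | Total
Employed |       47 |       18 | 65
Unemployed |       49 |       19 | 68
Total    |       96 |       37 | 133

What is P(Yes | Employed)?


P(Yes | Employed) = 47/(47+18) = 47/65

P(Yes|Employed) = 47/65 ≈ 72.31%


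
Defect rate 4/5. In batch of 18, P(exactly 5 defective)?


Binomial: P(X=5) = C(18,5)×p^5×(1-p)^13
= 8568 × 1024/3125 × 1/1220703125 = 8773632/3814697265625

P(X=5) = 8773632/3814697265625 ≈ 0.00%


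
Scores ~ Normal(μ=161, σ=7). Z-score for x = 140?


z = (x - μ)/σ = (140 - 161)/7 = -3.0

z = -3.0


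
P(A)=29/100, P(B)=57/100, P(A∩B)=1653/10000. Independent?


P(A)×P(B) = 1653/10000
P(A∩B) = 1653/10000
Equal ✓ → Independent

Yes, independent


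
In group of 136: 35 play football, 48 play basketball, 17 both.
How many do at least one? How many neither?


|A∪B| = 35+48-17 = 66
Neither = 136-66 = 70

At least one: 66; Neither: 70


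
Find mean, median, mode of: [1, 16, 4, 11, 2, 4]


Sorted: [1, 2, 4, 4, 11, 16]
Mean = 38/6 = 19/3
Median = 4
Freq: {1: 1, 16: 1, 4: 2, 11: 1, 2: 1}
Mode: [4]

Mean=19/3, Median=4, Mode=4


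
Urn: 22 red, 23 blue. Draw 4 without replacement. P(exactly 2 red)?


Hypergeometric: C(22,2)×C(23,2)/C(45,4)
= 231×253/148995 = 253/645

P(X=2) = 253/645 ≈ 39.22%


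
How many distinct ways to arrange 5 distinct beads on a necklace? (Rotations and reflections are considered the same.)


Free circular arrangements: rotations and reflections both identified.
(n-1)!/2 = 4!/2 = 24/2 = 12

12


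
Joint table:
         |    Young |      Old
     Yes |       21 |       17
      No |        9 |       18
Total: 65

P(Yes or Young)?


P(Yes∨Young) = P(Yes) + P(Young) - P(Yes∧Young)
= (38 + 30 - 21)/65 = 47/65

P = 47/65 ≈ 72.31%
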